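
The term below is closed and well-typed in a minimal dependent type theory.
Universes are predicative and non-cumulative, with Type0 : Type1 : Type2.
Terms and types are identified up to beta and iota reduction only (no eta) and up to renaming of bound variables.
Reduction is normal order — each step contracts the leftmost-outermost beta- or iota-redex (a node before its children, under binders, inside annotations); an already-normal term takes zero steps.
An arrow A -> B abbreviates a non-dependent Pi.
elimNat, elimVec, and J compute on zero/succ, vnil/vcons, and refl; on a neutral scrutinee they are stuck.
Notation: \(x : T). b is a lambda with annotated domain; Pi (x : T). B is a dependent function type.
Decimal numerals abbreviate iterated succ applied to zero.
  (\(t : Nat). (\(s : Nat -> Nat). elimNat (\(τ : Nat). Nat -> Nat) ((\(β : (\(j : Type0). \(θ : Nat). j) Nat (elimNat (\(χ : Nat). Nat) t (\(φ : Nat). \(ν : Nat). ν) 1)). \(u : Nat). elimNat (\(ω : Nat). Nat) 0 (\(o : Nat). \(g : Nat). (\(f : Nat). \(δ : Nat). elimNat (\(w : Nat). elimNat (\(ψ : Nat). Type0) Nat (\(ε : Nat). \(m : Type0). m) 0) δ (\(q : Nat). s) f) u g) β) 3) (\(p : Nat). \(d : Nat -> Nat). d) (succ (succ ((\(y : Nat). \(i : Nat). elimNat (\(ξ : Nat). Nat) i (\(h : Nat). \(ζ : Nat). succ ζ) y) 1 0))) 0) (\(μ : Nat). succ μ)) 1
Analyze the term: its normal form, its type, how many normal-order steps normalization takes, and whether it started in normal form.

resulting normal form:
  0
type:
  Nat
normal-order step count: 42
started in normal form: no
first contracted redex: a beta-redex


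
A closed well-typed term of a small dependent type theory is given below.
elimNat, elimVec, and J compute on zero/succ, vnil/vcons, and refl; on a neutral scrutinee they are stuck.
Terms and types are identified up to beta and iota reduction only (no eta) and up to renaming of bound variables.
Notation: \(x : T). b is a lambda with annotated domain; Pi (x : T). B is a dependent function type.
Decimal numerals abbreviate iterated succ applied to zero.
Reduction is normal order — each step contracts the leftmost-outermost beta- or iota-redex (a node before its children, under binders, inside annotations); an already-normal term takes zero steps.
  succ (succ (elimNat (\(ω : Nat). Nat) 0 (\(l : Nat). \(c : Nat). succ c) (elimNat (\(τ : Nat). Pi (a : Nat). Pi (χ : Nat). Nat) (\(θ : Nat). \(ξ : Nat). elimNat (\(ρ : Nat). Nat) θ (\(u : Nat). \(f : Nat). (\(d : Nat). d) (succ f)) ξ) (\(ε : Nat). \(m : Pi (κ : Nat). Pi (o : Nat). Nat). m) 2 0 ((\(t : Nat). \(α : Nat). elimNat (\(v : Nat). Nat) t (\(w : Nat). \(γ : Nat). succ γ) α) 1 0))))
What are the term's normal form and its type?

normal form:
  3
the term's type:
  Nat


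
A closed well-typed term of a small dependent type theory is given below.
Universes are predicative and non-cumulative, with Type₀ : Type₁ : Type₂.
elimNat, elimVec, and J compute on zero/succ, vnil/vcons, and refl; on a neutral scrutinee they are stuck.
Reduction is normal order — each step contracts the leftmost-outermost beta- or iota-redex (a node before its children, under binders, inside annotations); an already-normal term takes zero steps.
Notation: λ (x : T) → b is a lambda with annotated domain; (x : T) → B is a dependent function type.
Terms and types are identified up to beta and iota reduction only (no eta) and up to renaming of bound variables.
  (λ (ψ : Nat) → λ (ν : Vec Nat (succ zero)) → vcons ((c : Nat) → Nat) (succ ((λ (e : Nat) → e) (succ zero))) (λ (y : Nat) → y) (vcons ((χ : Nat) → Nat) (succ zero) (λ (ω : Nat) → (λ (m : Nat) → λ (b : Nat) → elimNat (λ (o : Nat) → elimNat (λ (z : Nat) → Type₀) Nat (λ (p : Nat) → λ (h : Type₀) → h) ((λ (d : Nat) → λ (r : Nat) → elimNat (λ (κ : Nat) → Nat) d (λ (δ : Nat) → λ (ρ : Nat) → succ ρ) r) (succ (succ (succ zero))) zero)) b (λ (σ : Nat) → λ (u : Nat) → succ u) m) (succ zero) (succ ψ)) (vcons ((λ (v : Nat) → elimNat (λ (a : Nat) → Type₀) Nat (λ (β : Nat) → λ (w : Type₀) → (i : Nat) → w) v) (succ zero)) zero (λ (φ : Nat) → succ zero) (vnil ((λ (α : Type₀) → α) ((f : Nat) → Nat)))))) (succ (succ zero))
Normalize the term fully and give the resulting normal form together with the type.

resulting normal form:
  λ (ψ : Vec Nat (succ zero)) → vcons ((ν : Nat) → Nat) (succ (succ zero)) (λ (c : Nat) → c) (vcons ((e : Nat) → Nat) (succ zero) (λ (y : Nat) → succ (succ (succ (succ zero)))) (vcons ((χ : Nat) → Nat) zero (λ (ω : Nat) → succ zero) (vnil ((m : Nat) → Nat))))
the term's type:
  (ψ : Vec Nat (succ zero)) → Vec ((ν : Nat) → Nat) (succ (succ (succ zero)))
observation: contracting a beta-redex first, the term normalizes in 14 steps.


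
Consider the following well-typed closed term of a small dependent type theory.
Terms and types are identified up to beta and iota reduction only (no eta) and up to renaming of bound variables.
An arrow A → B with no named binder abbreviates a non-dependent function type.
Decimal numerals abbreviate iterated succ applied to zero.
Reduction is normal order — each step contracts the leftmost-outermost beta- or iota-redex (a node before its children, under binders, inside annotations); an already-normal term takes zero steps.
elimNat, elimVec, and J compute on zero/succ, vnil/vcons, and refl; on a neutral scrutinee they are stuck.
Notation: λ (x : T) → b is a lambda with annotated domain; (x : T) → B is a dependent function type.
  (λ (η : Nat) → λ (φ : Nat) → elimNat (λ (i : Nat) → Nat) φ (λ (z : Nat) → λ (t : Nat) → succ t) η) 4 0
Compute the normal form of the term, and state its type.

normal form:
  4
inferred type:
  Nat
observation: the term reaches its normal form after 15 normal-order steps.


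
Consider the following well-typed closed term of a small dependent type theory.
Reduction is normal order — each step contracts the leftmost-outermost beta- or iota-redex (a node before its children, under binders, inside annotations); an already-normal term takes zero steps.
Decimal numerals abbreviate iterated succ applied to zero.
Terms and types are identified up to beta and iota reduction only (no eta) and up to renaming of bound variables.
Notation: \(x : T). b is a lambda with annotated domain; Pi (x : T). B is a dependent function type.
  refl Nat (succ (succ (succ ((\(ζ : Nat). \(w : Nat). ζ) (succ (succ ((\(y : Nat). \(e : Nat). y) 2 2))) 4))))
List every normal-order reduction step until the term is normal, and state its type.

reduction (normal order):
  refl Nat (succ (succ (succ ((\(ζ : Nat). \(w : Nat). ζ) (succ (succ ((\(y : Nat). \(e : Nat). y) 2 2))) 4))))
  ~> refl Nat (succ (succ (succ ((\(ζ : Nat). succ (succ ((\(w : Nat). \(y : Nat). w) 2 2))) 4))))
  ~> refl Nat (succ (succ (succ (succ (succ ((\(ζ : Nat). \(w : Nat). ζ) 2 2))))))
  ~> refl Nat (succ (succ (succ (succ (succ ((\(ζ : Nat). 2) 2))))))
  ~> refl Nat 7
the term's type:
  Eq Nat 7 7


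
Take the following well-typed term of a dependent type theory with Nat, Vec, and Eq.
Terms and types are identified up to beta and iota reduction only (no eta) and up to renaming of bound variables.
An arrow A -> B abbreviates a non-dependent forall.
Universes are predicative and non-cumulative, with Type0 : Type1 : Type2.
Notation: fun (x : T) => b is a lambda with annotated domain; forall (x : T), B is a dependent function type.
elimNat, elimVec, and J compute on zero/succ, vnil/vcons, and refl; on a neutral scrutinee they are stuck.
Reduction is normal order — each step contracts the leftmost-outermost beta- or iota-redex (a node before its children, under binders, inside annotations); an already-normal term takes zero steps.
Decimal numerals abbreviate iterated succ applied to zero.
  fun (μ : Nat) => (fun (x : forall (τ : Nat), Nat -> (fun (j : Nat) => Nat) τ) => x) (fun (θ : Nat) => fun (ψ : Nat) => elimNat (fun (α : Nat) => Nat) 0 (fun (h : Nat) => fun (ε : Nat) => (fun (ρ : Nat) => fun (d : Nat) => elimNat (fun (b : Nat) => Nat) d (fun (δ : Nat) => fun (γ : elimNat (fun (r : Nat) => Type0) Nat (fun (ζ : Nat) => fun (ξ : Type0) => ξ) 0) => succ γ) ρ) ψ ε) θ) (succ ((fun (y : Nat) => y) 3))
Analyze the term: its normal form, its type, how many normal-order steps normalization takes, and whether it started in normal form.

normal form:
  fun (μ : Nat) => fun (x : Nat) => elimNat (fun (τ : Nat) => Nat) (elimNat (fun (j : Nat) => Nat) (elimNat (fun (θ : Nat) => Nat) (elimNat (fun (ψ : Nat) => Nat) 0 (fun (α : Nat) => fun (h : Nat) => succ h) x) (fun (ε : Nat) => fun (ρ : Nat) => succ ρ) x) (fun (d : Nat) => fun (b : Nat) => succ b) x) (fun (δ : Nat) => fun (γ : Nat) => succ γ) x
the term's type:
  Nat -> Nat -> Nat
normal-order step count: 22
already normal: no
first redex: a beta-redex


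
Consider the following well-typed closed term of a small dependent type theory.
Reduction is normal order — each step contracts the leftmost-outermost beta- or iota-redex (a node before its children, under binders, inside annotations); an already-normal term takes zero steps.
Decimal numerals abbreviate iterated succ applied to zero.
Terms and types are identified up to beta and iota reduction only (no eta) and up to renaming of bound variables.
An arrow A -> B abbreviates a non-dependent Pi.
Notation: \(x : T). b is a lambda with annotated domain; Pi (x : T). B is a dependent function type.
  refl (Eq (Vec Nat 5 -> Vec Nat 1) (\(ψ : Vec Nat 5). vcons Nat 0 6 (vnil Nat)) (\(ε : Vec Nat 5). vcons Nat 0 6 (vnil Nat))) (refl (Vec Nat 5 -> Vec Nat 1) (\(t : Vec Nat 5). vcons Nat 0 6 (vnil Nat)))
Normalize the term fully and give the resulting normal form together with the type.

normal form:
  refl (Eq (Vec Nat 5 -> Vec Nat 1) (\(ψ : Vec Nat 5). vcons Nat 0 6 (vnil Nat)) (\(ε : Vec Nat 5). vcons Nat 0 6 (vnil Nat))) (refl (Vec Nat 5 -> Vec Nat 1) (\(t : Vec Nat 5). vcons Nat 0 6 (vnil Nat)))
type:
  Eq (Eq (Vec Nat 5 -> Vec Nat 1) (\(ψ : Vec Nat 5). vcons Nat 0 6 (vnil Nat)) (\(ε : Vec Nat 5). vcons Nat 0 6 (vnil Nat))) (refl (Vec Nat 5 -> Vec Nat 1) (\(t : Vec Nat 5). vcons Nat 0 6 (vnil Nat))) (refl (Vec Nat 5 -> Vec Nat 1) (\(u : Vec Nat 5). vcons Nat 0 6 (vnil Nat)))
observation: the term is already in normal form.


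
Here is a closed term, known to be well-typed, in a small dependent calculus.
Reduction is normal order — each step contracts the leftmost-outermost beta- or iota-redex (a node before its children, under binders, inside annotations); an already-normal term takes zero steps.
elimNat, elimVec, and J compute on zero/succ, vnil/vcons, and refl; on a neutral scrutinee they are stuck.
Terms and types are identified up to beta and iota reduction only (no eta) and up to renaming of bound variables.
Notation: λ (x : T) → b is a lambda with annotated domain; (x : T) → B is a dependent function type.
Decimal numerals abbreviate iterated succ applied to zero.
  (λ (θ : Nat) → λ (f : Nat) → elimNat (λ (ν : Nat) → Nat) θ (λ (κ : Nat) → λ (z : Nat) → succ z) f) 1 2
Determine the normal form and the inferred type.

resulting normal form:
  3
type:
  Nat
observation: the first redex contracted is a beta-redex; the normal form is reached in 9 normal-order steps.


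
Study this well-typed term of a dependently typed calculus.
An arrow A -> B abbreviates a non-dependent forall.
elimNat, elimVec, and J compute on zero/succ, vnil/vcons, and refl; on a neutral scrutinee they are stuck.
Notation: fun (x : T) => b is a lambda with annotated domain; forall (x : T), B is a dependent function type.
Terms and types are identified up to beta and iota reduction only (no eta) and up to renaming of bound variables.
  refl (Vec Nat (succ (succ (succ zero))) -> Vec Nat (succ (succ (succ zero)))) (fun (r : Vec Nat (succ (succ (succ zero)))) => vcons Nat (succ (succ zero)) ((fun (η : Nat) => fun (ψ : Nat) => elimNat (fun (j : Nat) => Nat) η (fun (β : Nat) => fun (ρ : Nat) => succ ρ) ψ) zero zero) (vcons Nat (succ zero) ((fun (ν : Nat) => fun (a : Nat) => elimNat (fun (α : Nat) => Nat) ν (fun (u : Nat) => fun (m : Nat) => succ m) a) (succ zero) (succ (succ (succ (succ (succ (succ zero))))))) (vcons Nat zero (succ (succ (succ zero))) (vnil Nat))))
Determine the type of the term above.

inferred type:
  Eq (Vec Nat (succ (succ (succ zero))) -> Vec Nat (succ (succ (succ zero)))) (fun (r : Vec Nat (succ (succ (succ zero)))) => vcons Nat (succ (succ zero)) zero (vcons Nat (succ zero) (succ (succ (succ (succ (succ (succ (succ zero))))))) (vcons Nat zero (succ (succ (succ zero))) (vnil Nat)))) (fun (η : Vec Nat (succ (succ (succ zero)))) => vcons Nat (succ (succ zero)) zero (vcons Nat (succ zero) (succ (succ (succ (succ (succ (succ (succ zero))))))) (vcons Nat zero (succ (succ (succ zero))) (vnil Nat))))


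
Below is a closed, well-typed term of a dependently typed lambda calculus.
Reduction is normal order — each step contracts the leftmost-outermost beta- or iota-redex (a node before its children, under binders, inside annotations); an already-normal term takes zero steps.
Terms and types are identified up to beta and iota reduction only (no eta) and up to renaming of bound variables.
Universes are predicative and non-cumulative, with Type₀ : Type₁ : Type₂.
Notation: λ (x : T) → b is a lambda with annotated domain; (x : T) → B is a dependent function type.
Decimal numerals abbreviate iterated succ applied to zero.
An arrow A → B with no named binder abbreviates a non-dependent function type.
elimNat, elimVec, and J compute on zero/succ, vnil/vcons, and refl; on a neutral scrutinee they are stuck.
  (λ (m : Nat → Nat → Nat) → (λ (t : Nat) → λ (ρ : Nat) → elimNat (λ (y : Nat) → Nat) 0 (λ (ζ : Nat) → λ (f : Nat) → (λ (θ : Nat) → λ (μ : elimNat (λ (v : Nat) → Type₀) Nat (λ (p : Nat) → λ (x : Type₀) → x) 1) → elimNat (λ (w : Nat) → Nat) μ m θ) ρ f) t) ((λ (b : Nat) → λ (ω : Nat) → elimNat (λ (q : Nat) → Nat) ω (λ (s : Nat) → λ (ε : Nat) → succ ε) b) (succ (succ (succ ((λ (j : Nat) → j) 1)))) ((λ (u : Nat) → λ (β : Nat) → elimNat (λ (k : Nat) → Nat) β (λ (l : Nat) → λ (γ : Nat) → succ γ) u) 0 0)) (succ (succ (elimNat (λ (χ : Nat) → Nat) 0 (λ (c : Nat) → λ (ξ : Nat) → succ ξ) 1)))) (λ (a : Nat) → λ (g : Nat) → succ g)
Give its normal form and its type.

normal form:
  12
type:
  Nat


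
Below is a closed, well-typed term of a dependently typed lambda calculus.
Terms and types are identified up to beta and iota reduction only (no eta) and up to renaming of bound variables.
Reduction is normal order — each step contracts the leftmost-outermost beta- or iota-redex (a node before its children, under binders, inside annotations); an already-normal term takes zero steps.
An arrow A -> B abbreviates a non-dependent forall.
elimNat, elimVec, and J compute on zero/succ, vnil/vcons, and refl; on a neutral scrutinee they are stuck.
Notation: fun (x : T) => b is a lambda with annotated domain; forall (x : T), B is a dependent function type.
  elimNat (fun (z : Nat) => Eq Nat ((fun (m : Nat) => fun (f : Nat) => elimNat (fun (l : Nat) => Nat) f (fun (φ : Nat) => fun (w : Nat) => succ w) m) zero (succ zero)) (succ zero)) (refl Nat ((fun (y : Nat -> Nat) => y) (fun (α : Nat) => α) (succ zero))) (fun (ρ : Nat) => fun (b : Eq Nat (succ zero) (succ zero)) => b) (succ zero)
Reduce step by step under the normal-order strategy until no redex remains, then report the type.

normal-order reduction sequence:
  elimNat (fun (z : Nat) => Eq Nat ((fun (m : Nat) => fun (f : Nat) => elimNat (fun (l : Nat) => Nat) f (fun (φ : Nat) => fun (w : Nat) => succ w) m) zero (succ zero)) (succ zero)) (refl Nat ((fun (y : Nat -> Nat) => y) (fun (α : Nat) => α) (succ zero))) (fun (ρ : Nat) => fun (b : Eq Nat (succ zero) (succ zero)) => b) (succ zero)
  ~> (fun (z : Nat) => fun (m : Eq Nat (succ zero) (succ zero)) => m) zero (elimNat (fun (f : Nat) => Eq Nat ((fun (l : Nat) => fun (φ : Nat) => elimNat (fun (w : Nat) => Nat) φ (fun (y : Nat) => fun (α : Nat) => succ α) l) zero (succ zero)) (succ zero)) (refl Nat ((fun (ρ : Nat -> Nat) => ρ) (fun (b : Nat) => b) (succ zero))) (fun (n : Nat) => fun (κ : Eq Nat (succ zero) (succ zero)) => κ) zero)
  ~> (fun (z : Eq Nat (succ zero) (succ zero)) => z) (elimNat (fun (m : Nat) => Eq Nat ((fun (f : Nat) => fun (l : Nat) => elimNat (fun (φ : Nat) => Nat) l (fun (w : Nat) => fun (y : Nat) => succ y) f) zero (succ zero)) (succ zero)) (refl Nat ((fun (α : Nat -> Nat) => α) (fun (ρ : Nat) => ρ) (succ zero))) (fun (b : Nat) => fun (n : Eq Nat (succ zero) (succ zero)) => n) zero)
  ~> elimNat (fun (z : Nat) => Eq Nat ((fun (m : Nat) => fun (f : Nat) => elimNat (fun (l : Nat) => Nat) f (fun (φ : Nat) => fun (w : Nat) => succ w) m) zero (succ zero)) (succ zero)) (refl Nat ((fun (y : Nat -> Nat) => y) (fun (α : Nat) => α) (succ zero))) (fun (ρ : Nat) => fun (b : Eq Nat (succ zero) (succ zero)) => b) zero
  ~> refl Nat ((fun (z : Nat -> Nat) => z) (fun (m : Nat) => m) (succ zero))
  ~> refl Nat ((fun (z : Nat) => z) (succ zero))
  ~> refl Nat (succ zero)
type:
  Eq Nat (succ zero) (succ zero)


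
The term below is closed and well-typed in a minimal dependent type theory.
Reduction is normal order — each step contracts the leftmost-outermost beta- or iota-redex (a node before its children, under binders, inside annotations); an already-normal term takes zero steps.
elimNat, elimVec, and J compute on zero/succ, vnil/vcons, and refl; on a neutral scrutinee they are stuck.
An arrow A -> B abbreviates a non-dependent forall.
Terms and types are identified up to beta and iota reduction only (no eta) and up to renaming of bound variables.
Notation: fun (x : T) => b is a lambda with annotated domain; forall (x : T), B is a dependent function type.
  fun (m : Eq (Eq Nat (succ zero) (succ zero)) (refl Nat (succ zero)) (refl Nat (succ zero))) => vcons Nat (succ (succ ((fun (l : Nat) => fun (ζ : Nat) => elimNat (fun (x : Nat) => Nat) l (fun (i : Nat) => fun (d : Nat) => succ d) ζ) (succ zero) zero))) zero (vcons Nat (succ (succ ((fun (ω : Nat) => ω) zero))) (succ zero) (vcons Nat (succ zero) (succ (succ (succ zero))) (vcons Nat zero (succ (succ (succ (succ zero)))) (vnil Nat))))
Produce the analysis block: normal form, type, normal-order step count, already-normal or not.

normal form:
  fun (m : Eq (Eq Nat (succ zero) (succ zero)) (refl Nat (succ zero)) (refl Nat (succ zero))) => vcons Nat (succ (succ (succ zero))) zero (vcons Nat (succ (succ zero)) (succ zero) (vcons Nat (succ zero) (succ (succ (succ zero))) (vcons Nat zero (succ (succ (succ (succ zero)))) (vnil Nat))))
inferred type:
  Eq (Eq Nat (succ zero) (succ zero)) (refl Nat (succ zero)) (refl Nat (succ zero)) -> Vec Nat (succ (succ (succ (succ zero))))
steps to reach normal form (normal order): 4
started in normal form: no
first redex: a beta-redex


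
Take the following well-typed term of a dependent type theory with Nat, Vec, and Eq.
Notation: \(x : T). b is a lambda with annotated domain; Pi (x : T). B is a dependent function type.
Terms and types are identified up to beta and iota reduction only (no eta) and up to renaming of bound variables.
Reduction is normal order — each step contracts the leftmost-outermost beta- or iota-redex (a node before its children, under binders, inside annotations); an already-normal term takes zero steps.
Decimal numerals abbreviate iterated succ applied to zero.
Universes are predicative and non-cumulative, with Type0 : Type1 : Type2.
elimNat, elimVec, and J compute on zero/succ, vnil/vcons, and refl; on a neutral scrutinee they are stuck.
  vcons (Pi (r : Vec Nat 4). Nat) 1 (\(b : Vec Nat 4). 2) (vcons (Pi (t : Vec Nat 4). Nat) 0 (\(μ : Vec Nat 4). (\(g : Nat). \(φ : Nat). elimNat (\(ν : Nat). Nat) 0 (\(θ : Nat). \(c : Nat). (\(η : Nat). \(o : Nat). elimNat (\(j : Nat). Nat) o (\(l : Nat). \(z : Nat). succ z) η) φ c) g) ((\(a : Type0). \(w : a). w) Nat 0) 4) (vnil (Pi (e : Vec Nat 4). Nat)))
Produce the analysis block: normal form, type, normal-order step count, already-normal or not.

resulting normal form:
  vcons (Pi (r : Vec Nat 4). Nat) 1 (\(b : Vec Nat 4). 2) (vcons (Pi (t : Vec Nat 4). Nat) 0 (\(μ : Vec Nat 4). 0) (vnil (Pi (g : Vec Nat 4). Nat)))
the term's type:
  Vec (Pi (r : Vec Nat 4). Nat) 2
reduction steps (normal order): 20
started in normal form: no
first redex: a beta-redex


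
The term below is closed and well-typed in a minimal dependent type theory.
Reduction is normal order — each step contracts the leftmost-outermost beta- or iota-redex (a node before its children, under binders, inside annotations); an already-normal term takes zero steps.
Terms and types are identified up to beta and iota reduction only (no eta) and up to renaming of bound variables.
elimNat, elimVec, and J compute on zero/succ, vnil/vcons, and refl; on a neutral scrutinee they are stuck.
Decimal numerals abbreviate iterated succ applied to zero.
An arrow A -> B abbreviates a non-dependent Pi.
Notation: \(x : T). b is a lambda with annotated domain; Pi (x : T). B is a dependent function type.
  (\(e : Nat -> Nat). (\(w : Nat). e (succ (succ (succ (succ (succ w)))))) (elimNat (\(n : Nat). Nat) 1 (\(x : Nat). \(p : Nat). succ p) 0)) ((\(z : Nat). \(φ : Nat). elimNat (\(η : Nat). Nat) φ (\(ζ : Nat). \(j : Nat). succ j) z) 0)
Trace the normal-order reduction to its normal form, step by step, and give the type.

normal-order reduction sequence:
  (\(e : Nat -> Nat). (\(w : Nat). e (succ (succ (succ (succ (succ w)))))) (elimNat (\(n : Nat). Nat) 1 (\(x : Nat). \(p : Nat). succ p) 0)) ((\(z : Nat). \(φ : Nat). elimNat (\(η : Nat). Nat) φ (\(ζ : Nat). \(j : Nat). succ j) z) 0)
  ~> (\(e : Nat). (\(w : Nat). \(n : Nat). elimNat (\(x : Nat). Nat) n (\(p : Nat). \(z : Nat). succ z) w) 0 (succ (succ (succ (succ (succ e)))))) (elimNat (\(φ : Nat). Nat) 1 (\(η : Nat). \(ζ : Nat). succ ζ) 0)
  ~> (\(e : Nat). \(w : Nat). elimNat (\(n : Nat). Nat) w (\(x : Nat). \(p : Nat). succ p) e) 0 (succ (succ (succ (succ (succ (elimNat (\(z : Nat). Nat) 1 (\(φ : Nat). \(η : Nat). succ η) 0))))))
  ~> (\(e : Nat). elimNat (\(w : Nat). Nat) e (\(n : Nat). \(x : Nat). succ x) 0) (succ (succ (succ (succ (succ (elimNat (\(p : Nat). Nat) 1 (\(z : Nat). \(φ : Nat). succ φ) 0))))))
  ~> elimNat (\(e : Nat). Nat) (succ (succ (succ (succ (succ (elimNat (\(w : Nat). Nat) 1 (\(n : Nat). \(x : Nat). succ x) 0)))))) (\(p : Nat). \(z : Nat). succ z) 0
  ~> succ (succ (succ (succ (succ (elimNat (\(e : Nat). Nat) 1 (\(w : Nat). \(n : Nat). succ n) 0)))))
  ~> 6
the term's type:
  Nat


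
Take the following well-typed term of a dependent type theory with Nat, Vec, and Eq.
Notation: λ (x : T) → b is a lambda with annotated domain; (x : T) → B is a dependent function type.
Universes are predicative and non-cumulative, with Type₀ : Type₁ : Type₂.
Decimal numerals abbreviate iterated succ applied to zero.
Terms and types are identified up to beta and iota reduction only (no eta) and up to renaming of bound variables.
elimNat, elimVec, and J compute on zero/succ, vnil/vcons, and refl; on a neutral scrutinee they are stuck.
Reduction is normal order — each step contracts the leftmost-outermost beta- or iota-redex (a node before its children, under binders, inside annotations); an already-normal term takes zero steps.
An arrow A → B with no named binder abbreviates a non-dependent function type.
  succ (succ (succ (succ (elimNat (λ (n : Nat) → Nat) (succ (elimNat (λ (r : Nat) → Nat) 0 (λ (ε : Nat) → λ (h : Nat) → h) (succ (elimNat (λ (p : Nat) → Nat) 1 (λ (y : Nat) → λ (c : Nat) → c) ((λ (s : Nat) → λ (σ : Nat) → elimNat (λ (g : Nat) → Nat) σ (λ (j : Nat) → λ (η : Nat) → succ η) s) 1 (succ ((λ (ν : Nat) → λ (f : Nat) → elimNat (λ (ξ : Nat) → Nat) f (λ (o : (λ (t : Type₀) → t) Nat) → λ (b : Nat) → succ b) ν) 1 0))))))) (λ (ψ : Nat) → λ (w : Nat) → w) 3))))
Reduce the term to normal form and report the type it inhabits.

resulting normal form:
  5
the term's type:
  Nat
observation: reduction starts at an elimNat iota-redex, and 39 normal-order steps reach the normal form.


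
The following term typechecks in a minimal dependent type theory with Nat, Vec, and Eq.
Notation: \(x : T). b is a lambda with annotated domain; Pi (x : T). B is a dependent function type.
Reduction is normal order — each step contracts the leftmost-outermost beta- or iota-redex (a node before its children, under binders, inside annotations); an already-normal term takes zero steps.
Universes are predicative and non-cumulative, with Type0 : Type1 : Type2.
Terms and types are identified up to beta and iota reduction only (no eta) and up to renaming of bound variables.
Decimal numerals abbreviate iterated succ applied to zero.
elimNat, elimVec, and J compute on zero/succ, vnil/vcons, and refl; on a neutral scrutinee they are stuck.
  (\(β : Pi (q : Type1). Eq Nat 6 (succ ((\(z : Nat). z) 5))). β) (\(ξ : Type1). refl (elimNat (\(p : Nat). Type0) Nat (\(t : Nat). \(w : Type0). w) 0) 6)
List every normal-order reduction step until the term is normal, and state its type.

normal-order reduction:
  (\(β : Pi (q : Type1). Eq Nat 6 (succ ((\(z : Nat). z) 5))). β) (\(ξ : Type1). refl (elimNat (\(p : Nat). Type0) Nat (\(t : Nat). \(w : Type0). w) 0) 6)
  ~> \(β : Type1). refl (elimNat (\(q : Nat). Type0) Nat (\(z : Nat). \(ξ : Type0). ξ) 0) 6
  ~> \(β : Type1). refl Nat 6
the term's type:
  Pi (β : Type1). Eq Nat 6 6


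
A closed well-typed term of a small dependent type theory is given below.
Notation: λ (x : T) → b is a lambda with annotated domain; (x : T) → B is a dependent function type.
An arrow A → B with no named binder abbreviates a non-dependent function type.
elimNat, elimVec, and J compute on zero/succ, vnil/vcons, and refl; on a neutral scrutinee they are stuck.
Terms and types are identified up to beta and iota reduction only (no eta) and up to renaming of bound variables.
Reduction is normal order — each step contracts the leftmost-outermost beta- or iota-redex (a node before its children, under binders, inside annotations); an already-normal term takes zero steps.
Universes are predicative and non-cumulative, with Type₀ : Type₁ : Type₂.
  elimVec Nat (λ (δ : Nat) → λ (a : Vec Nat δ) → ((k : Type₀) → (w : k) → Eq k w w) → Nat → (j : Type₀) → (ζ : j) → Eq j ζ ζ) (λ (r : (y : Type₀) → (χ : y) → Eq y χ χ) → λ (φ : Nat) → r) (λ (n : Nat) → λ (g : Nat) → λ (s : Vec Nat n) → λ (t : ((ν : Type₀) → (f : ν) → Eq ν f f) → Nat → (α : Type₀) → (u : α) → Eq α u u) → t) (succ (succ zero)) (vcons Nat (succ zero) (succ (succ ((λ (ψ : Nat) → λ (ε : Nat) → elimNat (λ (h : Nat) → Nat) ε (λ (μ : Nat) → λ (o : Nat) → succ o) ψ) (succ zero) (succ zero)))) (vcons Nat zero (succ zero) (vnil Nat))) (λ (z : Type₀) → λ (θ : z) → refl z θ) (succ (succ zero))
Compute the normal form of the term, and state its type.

reduced normal form:
  λ (δ : Type₀) → λ (a : δ) → refl δ a
type:
  (δ : Type₀) → (a : δ) → Eq δ a a
observation: the first redex contracted is an elimVec iota-redex; the normal form is reached in 13 normal-order steps.


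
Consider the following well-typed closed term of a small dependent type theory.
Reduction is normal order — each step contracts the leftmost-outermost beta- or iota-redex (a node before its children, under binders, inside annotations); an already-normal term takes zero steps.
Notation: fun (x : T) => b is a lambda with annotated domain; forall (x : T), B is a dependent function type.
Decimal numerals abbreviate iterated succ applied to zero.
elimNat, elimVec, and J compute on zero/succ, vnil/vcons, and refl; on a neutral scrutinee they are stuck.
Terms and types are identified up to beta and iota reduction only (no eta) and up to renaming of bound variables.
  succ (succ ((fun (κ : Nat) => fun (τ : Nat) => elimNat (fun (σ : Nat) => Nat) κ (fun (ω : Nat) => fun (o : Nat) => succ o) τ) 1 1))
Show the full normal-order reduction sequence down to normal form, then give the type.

normal-order reduction sequence:
  succ (succ ((fun (κ : Nat) => fun (τ : Nat) => elimNat (fun (σ : Nat) => Nat) κ (fun (ω : Nat) => fun (o : Nat) => succ o) τ) 1 1))
  ~> succ (succ ((fun (κ : Nat) => elimNat (fun (τ : Nat) => Nat) 1 (fun (σ : Nat) => fun (ω : Nat) => succ ω) κ) 1))
  ~> succ (succ (elimNat (fun (κ : Nat) => Nat) 1 (fun (τ : Nat) => fun (σ : Nat) => succ σ) 1))
  ~> succ (succ ((fun (κ : Nat) => fun (τ : Nat) => succ τ) 0 (elimNat (fun (σ : Nat) => Nat) 1 (fun (ω : Nat) => fun (o : Nat) => succ o) 0)))
  ~> succ (succ ((fun (κ : Nat) => succ κ) (elimNat (fun (τ : Nat) => Nat) 1 (fun (σ : Nat) => fun (ω : Nat) => succ ω) 0)))
  ~> succ (succ (succ (elimNat (fun (κ : Nat) => Nat) 1 (fun (τ : Nat) => fun (σ : Nat) => succ σ) 0)))
  ~> 4
inferred type:
  Nat


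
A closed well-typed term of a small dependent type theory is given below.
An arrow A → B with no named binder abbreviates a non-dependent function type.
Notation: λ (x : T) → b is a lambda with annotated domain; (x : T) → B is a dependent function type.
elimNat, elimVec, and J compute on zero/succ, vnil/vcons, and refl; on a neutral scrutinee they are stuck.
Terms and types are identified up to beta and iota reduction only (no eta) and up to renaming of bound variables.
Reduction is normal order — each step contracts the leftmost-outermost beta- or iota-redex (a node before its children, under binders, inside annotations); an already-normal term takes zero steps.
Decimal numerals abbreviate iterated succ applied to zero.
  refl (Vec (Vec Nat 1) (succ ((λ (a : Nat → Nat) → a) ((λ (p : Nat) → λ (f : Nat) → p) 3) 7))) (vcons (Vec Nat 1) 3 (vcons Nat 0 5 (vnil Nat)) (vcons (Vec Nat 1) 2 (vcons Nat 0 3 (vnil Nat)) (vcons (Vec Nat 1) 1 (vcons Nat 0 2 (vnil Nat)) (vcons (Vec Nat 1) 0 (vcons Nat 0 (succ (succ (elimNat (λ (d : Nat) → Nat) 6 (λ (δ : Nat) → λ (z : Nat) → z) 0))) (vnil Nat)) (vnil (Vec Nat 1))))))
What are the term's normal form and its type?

reduced normal form:
  refl (Vec (Vec Nat 1) 4) (vcons (Vec Nat 1) 3 (vcons Nat 0 5 (vnil Nat)) (vcons (Vec Nat 1) 2 (vcons Nat 0 3 (vnil Nat)) (vcons (Vec Nat 1) 1 (vcons Nat 0 2 (vnil Nat)) (vcons (Vec Nat 1) 0 (vcons Nat 0 8 (vnil Nat)) (vnil (Vec Nat 1))))))
the term's type:
  Eq (Vec (Vec Nat 1) 4) (vcons (Vec Nat 1) 3 (vcons Nat 0 5 (vnil Nat)) (vcons (Vec Nat 1) 2 (vcons Nat 0 3 (vnil Nat)) (vcons (Vec Nat 1) 1 (vcons Nat 0 2 (vnil Nat)) (vcons (Vec Nat 1) 0 (vcons Nat 0 8 (vnil Nat)) (vnil (Vec Nat 1)))))) (vcons (Vec Nat 1) 3 (vcons Nat 0 5 (vnil Nat)) (vcons (Vec Nat 1) 2 (vcons Nat 0 3 (vnil Nat)) (vcons (Vec Nat 1) 1 (vcons Nat 0 2 (vnil Nat)) (vcons (Vec Nat 1) 0 (vcons Nat 0 8 (vnil Nat)) (vnil (Vec Nat 1))))))
observation: 4 normal-order steps normalize the term, beginning with a beta-redex.


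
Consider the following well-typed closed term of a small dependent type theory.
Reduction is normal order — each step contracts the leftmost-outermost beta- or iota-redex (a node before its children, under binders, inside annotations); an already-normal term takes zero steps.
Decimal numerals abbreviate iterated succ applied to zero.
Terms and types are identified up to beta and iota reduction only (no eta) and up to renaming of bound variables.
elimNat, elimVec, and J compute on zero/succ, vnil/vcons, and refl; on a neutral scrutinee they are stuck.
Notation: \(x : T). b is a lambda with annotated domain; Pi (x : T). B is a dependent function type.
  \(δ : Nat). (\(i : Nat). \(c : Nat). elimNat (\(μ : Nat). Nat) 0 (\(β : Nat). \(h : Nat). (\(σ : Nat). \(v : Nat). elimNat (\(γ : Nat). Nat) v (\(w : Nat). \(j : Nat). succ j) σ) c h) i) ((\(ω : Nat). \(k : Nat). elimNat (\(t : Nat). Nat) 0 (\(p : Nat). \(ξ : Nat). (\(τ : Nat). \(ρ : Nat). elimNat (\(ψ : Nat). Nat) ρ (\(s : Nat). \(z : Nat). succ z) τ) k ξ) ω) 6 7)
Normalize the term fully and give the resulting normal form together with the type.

normal form:
  \(δ : Nat). \(i : Nat). elimNat (\(c : Nat). Nat) (elimNat (\(μ : Nat). Nat) (elimNat (\(β : Nat). Nat) (elimNat (\(h : Nat). Nat) (elimNat (\(σ : Nat). Nat) (elimNat (\(v : Nat). Nat) (elimNat (\(γ : Nat). Nat) (elimNat (\(w : Nat). Nat) (elimNat (\(j : Nat). Nat) (elimNat (\(ω : Nat). Nat) (elimNat (\(k : Nat). Nat) (elimNat (\(t : Nat). Nat) (elimNat (\(p : Nat). Nat) (elimNat (\(ξ : Nat). Nat) (elimNat (\(τ : Nat). Nat) (elimNat (\(ρ : Nat). Nat) (elimNat (\(ψ : Nat). Nat) (elimNat (\(s : Nat). Nat) (elimNat (\(z : Nat). Nat) (elimNat (\(g : Nat). Nat) (elimNat (\(η : Nat). Nat) (elimNat (\(e : Nat). Nat) (elimNat (\(u : Nat). Nat) (elimNat (\(χ : Nat). Nat) (elimNat (\(b : Nat). Nat) (elimNat (\(q : Nat). Nat) (elimNat (\(d : Nat). Nat) (elimNat (\(l : Nat). Nat) (elimNat (\(y : Nat). Nat) (elimNat (\(φ : Nat). Nat) (elimNat (\(n : Nat). Nat) (elimNat (\(x : Nat). Nat) (elimNat (\(r : Nat). Nat) (elimNat (\(f : Nat). Nat) (elimNat (\(θ : Nat). Nat) (elimNat (\(κ : Nat). Nat) (elimNat (\(ζ : Nat). Nat) (elimNat (\(ν : Nat). Nat) (elimNat (\(α : Nat). Nat) (elimNat (\(a : Nat). Nat) (elimNat (\(m : Nat). Nat) (elimNat (\(o : Nat). Nat) 0 (\(ε : Nat). \(x1 : Nat). succ x1) i) (\(x2 : Nat). \(x3 : Nat). succ x3) i) (\(x4 : Nat). \(x5 : Nat). succ x5) i) (\(x6 : Nat). \(x7 : Nat). succ x7) i) (\(x8 : Nat). \(x9 : Nat). succ x9) i) (\(x10 : Nat). \(x11 : Nat). succ x11) i) (\(x12 : Nat). \(x13 : Nat). succ x13) i) (\(x14 : Nat). \(x15 : Nat). succ x15) i) (\(x16 : Nat). \(x17 : Nat). succ x17) i) (\(x18 : Nat). \(x19 : Nat). succ x19) i) (\(x20 : Nat). \(x21 : Nat). succ x21) i) (\(x22 : Nat). \(x23 : Nat). succ x23) i) (\(x24 : Nat). \(x25 : Nat). succ x25) i) (\(x26 : Nat). \(x27 : Nat). succ x27) i) (\(x28 : Nat). \(x29 : Nat). succ x29) i) (\(x30 : Nat). \(x31 : Nat). succ x31) i) (\(x32 : Nat). \(x33 : Nat). succ x33) i) (\(x34 : Nat). \(x35 : Nat). succ x35) i) (\(x36 : Nat). \(x37 : Nat). succ x37) i) (\(x38 : Nat). \(x39 : Nat). succ x39) i) (\(x40 : Nat). \(x41 : Nat). succ x41) i) (\(x42 : Nat). \(x43 : Nat). succ x43) i) (\(x44 : Nat). \(x45 : Nat). succ x45) i) (\(x46 : Nat). \(x47 : Nat). succ x47) i) (\(x48 : Nat). \(x49 : Nat). succ x49) i) (\(x50 : Nat). \(x51 : Nat). succ x51) i) (\(x52 : Nat). \(x53 : Nat). succ x53) i) (\(x54 : Nat). \(x55 : Nat). succ x55) i) (\(x56 : Nat). \(x57 : Nat). succ x57) i) (\(x58 : Nat). \(x59 : Nat). succ x59) i) (\(x60 : Nat). \(x61 : Nat). succ x61) i) (\(x62 : Nat). \(x63 : Nat). succ x63) i) (\(x64 : Nat). \(x65 : Nat). succ x65) i) (\(x66 : Nat). \(x67 : Nat). succ x67) i) (\(x68 : Nat). \(x69 : Nat). succ x69) i) (\(x70 : Nat). \(x71 : Nat). succ x71) i) (\(x72 : Nat). \(x73 : Nat). succ x73) i) (\(x74 : Nat). \(x75 : Nat). succ x75) i) (\(x76 : Nat). \(x77 : Nat). succ x77) i) (\(x78 : Nat). \(x79 : Nat). succ x79) i) (\(x80 : Nat). \(x81 : Nat). succ x81) i) (\(x82 : Nat). \(x83 : Nat). succ x83) i
the term's type:
  Pi (δ : Nat). Pi (i : Nat). Nat


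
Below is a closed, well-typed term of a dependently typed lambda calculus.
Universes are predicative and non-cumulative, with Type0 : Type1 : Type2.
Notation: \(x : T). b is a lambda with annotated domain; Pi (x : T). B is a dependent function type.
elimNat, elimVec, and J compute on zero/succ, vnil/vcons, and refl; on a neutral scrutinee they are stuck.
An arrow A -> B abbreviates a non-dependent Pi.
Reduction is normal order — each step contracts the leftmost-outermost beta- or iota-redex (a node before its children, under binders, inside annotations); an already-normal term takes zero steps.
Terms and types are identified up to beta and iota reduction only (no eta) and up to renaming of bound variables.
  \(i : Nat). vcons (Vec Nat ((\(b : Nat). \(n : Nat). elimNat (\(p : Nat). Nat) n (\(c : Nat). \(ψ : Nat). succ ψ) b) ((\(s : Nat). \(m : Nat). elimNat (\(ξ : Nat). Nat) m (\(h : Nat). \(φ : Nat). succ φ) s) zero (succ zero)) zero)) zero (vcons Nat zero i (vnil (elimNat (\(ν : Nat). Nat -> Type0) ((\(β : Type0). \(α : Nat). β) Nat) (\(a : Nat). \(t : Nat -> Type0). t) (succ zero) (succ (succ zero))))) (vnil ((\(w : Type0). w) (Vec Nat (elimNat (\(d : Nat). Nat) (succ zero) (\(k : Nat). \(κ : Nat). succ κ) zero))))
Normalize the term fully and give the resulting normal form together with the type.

normal form:
  \(i : Nat). vcons (Vec Nat (succ zero)) zero (vcons Nat zero i (vnil Nat)) (vnil (Vec Nat (succ zero)))
type:
  Nat -> Vec (Vec Nat (succ zero)) (succ zero)
observation: normalization takes exactly 17 steps under the normal-order strategy.


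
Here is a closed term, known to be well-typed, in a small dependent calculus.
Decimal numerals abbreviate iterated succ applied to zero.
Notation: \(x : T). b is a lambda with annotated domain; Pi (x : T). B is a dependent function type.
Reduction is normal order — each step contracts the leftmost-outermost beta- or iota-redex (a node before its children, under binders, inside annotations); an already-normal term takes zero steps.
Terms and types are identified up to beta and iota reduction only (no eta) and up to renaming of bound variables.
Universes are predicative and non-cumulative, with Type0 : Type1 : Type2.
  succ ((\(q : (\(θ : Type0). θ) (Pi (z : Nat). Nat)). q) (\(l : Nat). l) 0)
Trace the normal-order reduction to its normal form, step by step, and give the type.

reduction (normal order):
  succ ((\(q : (\(θ : Type0). θ) (Pi (z : Nat). Nat)). q) (\(l : Nat). l) 0)
  ~> succ ((\(q : Nat). q) 0)
  ~> 1
the term's type:
  Nat


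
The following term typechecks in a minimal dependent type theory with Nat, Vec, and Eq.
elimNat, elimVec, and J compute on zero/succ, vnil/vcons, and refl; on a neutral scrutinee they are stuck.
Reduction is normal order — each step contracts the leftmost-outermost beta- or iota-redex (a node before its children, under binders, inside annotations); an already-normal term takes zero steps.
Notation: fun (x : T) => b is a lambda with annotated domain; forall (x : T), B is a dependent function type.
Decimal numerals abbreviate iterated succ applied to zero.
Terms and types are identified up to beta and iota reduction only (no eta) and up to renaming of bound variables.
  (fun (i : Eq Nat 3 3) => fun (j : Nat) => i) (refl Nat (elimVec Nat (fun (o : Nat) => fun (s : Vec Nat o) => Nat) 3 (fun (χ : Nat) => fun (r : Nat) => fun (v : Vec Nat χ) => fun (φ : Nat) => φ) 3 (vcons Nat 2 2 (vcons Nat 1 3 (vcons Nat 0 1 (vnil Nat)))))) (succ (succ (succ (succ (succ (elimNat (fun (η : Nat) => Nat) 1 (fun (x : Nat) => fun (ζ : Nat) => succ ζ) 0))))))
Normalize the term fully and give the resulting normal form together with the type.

resulting normal form:
  refl Nat 3
the term's type:
  Eq Nat 3 3
observation: normalization takes exactly 18 steps under the normal-order strategy.


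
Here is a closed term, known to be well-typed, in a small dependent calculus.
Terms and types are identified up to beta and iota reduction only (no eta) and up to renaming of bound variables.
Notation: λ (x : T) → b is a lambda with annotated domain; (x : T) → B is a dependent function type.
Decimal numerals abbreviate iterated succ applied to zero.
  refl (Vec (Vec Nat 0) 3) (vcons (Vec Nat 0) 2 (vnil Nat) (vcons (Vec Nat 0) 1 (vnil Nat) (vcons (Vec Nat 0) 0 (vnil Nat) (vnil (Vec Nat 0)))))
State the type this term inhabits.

type:
  Eq (Vec (Vec Nat 0) 3) (vcons (Vec Nat 0) 2 (vnil Nat) (vcons (Vec Nat 0) 1 (vnil Nat) (vcons (Vec Nat 0) 0 (vnil Nat) (vnil (Vec Nat 0))))) (vcons (Vec Nat 0) 2 (vnil Nat) (vcons (Vec Nat 0) 1 (vnil Nat) (vcons (Vec Nat 0) 0 (vnil Nat) (vnil (Vec Nat 0)))))


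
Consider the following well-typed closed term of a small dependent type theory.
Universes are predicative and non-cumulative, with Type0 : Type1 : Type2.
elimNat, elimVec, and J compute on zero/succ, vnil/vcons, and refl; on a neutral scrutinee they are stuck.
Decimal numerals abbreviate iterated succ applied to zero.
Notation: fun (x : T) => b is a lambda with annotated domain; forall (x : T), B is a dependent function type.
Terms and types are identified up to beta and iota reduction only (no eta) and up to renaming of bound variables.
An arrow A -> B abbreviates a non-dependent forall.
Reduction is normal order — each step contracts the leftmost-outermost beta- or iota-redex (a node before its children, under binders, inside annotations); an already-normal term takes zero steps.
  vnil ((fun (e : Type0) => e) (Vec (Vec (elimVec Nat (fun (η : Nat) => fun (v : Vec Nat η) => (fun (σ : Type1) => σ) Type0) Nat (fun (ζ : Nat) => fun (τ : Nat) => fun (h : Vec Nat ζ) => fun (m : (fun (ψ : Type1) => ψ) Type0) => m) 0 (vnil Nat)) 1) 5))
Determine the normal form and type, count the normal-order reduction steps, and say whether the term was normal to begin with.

reduced normal form:
  vnil (Vec (Vec Nat 1) 5)
type:
  Vec (Vec (Vec Nat 1) 5) 0
normal-order step count: 2
term was already normal: no
first contracted redex: a beta-redex
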